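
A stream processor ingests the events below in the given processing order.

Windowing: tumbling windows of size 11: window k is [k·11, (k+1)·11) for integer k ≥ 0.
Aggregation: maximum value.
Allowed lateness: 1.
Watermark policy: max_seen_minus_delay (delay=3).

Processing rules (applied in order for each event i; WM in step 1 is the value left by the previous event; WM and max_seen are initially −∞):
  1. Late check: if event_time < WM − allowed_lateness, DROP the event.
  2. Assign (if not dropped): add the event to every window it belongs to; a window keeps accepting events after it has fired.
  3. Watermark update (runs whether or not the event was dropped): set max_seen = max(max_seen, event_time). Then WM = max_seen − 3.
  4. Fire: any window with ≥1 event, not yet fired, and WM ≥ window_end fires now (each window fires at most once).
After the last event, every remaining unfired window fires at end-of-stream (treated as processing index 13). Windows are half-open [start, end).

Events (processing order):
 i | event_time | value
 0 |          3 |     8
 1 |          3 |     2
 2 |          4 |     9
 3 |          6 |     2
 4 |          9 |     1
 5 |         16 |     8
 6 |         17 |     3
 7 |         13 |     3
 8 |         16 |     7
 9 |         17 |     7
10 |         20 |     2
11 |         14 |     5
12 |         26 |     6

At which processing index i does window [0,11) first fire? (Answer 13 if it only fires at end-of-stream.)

i=0 t=3 v=8: → [0,11); WM=0
i=1 t=3 v=2: → [0,11); WM=0
i=2 t=4 v=9: → [0,11); WM=1
i=3 t=6 v=2: → [0,11); WM=3
i=4 t=9 v=1: → [0,11); WM=6
i=5 t=16 v=8: → [11,22); WM=13; [0,11) fires=9
i=6 t=17 v=3: → [11,22); WM=14
i=7 t=13 v=3: → [11,22); WM=14
i=8 t=16 v=7: → [11,22); WM=14
i=9 t=17 v=7: → [11,22); WM=14
i=10 t=20 v=2: → [11,22); WM=17
i=11 t=14 v=5: DROP (t<17-1); WM=17
i=12 t=26 v=6: → [22,33); WM=23; [11,22) fires=8

5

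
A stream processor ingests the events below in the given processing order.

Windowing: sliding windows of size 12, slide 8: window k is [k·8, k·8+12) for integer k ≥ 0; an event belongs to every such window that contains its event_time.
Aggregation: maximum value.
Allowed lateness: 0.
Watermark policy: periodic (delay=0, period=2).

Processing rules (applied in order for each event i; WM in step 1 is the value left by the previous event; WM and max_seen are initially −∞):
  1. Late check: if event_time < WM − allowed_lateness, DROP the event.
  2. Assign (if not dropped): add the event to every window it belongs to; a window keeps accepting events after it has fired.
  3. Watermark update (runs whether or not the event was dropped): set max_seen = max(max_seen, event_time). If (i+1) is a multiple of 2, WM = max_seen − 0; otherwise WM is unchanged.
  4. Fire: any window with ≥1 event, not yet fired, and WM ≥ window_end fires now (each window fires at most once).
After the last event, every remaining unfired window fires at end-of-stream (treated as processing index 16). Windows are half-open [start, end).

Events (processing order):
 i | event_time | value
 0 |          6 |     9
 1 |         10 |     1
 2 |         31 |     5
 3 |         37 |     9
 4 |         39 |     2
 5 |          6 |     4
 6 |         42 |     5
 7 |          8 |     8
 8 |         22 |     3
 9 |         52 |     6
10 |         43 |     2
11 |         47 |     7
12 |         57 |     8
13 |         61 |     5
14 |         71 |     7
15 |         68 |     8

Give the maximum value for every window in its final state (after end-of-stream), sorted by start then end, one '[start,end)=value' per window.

[0,12)=9 [8,20)=1 [24,36)=5 [32,44)=9 [40,52)=5 [48,60)=8 [56,68)=8 [64,76)=8

i=0 t=6 v=9: → [0,12); WM=−∞
i=1 t=10 v=1: → [8,20),[0,12); WM=10
i=2 t=31 v=5: → [24,36); WM=10
i=3 t=37 v=9: → [32,44); WM=37; [0,12) fires=9 [8,20) fires=1 [24,36) fires=5
i=4 t=39 v=2: → [32,44); WM=37
i=5 t=6 v=4: DROP (t<37-0); WM=39
i=6 t=42 v=5: → [40,52),[32,44); WM=39
i=7 t=8 v=8: DROP (t<39-0); WM=42
i=8 t=22 v=3: DROP (t<42-0); WM=42
i=9 t=52 v=6: → [48,60); WM=52; [32,44) fires=9 [40,52) fires=5
i=10 t=43 v=2: DROP (t<52-0); WM=52
i=11 t=47 v=7: DROP (t<52-0); WM=52
i=12 t=57 v=8: → [56,68),[48,60); WM=52
i=13 t=61 v=5: → [56,68); WM=61; [48,60) fires=8
i=14 t=71 v=7: → [64,76); WM=61
i=15 t=68 v=8: → [64,76); WM=71; [56,68) fires=8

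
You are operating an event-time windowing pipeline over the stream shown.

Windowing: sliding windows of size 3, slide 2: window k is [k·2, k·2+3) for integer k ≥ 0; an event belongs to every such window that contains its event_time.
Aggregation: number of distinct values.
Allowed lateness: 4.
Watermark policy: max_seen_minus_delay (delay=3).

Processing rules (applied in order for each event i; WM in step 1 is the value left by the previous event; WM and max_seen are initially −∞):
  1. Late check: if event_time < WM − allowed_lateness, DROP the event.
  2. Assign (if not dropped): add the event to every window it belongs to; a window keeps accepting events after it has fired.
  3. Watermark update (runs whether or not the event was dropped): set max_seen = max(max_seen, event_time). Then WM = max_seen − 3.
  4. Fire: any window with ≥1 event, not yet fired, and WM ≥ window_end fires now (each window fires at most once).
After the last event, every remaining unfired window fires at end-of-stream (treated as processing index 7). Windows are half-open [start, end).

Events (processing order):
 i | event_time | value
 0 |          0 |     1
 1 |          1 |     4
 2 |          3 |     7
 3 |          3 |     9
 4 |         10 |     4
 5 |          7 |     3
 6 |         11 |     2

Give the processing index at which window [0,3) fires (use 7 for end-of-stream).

4

i=0 t=0 v=1: → [0,3); WM=-3
i=1 t=1 v=4: → [0,3); WM=-2
i=2 t=3 v=7: → [2,5); WM=0
i=3 t=3 v=9: → [2,5); WM=0
i=4 t=10 v=4: → [10,13),[8,11); WM=7; [0,3) fires=2 [2,5) fires=2
i=5 t=7 v=3: → [6,9); WM=7
i=6 t=11 v=2: → [10,13); WM=8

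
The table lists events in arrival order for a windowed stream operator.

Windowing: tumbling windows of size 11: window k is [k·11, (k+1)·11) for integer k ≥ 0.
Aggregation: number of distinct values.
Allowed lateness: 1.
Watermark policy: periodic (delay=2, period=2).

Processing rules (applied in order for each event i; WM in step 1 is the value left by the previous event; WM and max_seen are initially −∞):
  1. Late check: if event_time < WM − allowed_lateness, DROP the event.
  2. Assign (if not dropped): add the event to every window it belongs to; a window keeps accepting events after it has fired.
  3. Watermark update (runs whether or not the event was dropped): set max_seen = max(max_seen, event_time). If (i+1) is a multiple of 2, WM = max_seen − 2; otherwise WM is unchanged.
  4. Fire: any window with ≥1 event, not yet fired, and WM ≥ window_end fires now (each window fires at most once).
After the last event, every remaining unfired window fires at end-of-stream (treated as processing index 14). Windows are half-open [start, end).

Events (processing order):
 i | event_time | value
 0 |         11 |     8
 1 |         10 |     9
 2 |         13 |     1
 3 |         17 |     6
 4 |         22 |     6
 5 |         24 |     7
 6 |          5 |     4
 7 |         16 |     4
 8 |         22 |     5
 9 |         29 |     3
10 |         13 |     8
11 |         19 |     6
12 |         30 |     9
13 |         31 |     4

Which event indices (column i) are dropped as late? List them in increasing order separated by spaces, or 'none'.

6 7 10 11

i=0 t=11 v=8: → [11,22); WM=−∞
i=1 t=10 v=9: → [0,11); WM=9
i=2 t=13 v=1: → [11,22); WM=9
i=3 t=17 v=6: → [11,22); WM=15; [0,11) fires=1
i=4 t=22 v=6: → [22,33); WM=15
i=5 t=24 v=7: → [22,33); WM=22; [11,22) fires=3
i=6 t=5 v=4: DROP (t<22-1); WM=22
i=7 t=16 v=4: DROP (t<22-1); WM=22
i=8 t=22 v=5: → [22,33); WM=22
i=9 t=29 v=3: → [22,33); WM=27
i=10 t=13 v=8: DROP (t<27-1); WM=27
i=11 t=19 v=6: DROP (t<27-1); WM=27
i=12 t=30 v=9: → [22,33); WM=27
i=13 t=31 v=4: → [22,33); WM=29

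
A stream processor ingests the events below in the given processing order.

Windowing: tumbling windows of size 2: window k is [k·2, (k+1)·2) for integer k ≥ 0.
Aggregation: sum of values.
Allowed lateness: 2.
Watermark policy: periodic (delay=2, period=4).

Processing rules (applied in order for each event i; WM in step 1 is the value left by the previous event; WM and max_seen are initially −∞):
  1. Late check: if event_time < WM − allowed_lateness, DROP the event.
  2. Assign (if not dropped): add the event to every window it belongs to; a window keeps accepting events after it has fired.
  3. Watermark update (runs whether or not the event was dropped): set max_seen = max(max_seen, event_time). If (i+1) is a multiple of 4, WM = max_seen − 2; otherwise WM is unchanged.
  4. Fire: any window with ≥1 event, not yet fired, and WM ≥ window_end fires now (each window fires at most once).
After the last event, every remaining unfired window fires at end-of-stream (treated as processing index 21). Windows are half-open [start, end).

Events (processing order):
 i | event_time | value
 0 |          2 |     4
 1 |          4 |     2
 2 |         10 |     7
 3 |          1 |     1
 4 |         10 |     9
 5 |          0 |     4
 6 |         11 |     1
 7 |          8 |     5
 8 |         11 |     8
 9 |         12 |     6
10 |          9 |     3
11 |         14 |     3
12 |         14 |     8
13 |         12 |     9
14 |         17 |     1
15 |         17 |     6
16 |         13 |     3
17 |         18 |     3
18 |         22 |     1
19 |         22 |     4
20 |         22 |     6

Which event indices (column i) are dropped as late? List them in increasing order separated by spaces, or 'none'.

i=0 t=2 v=4: → [2,4); WM=−∞
i=1 t=4 v=2: → [4,6); WM=−∞
i=2 t=10 v=7: → [10,12); WM=−∞
i=3 t=1 v=1: → [0,2); WM=8; [0,2) fires=1 [2,4) fires=4 [4,6) fires=2
i=4 t=10 v=9: → [10,12); WM=8
i=5 t=0 v=4: DROP (t<8-2); WM=8
i=6 t=11 v=1: → [10,12); WM=8
i=7 t=8 v=5: → [8,10); WM=9
i=8 t=11 v=8: → [10,12); WM=9
i=9 t=12 v=6: → [12,14); WM=9
i=10 t=9 v=3: → [8,10); WM=9
i=11 t=14 v=3: → [14,16); WM=12; [8,10) fires=8 [10,12) fires=25
i=12 t=14 v=8: → [14,16); WM=12
i=13 t=12 v=9: → [12,14); WM=12
i=14 t=17 v=1: → [16,18); WM=12
i=15 t=17 v=6: → [16,18); WM=15; [12,14) fires=15
i=16 t=13 v=3: → [12,14); WM=15
i=17 t=18 v=3: → [18,20); WM=15
i=18 t=22 v=1: → [22,24); WM=15
i=19 t=22 v=4: → [22,24); WM=20; [14,16) fires=11 [16,18) fires=7 [18,20) fires=3
i=20 t=22 v=6: → [22,24); WM=20

5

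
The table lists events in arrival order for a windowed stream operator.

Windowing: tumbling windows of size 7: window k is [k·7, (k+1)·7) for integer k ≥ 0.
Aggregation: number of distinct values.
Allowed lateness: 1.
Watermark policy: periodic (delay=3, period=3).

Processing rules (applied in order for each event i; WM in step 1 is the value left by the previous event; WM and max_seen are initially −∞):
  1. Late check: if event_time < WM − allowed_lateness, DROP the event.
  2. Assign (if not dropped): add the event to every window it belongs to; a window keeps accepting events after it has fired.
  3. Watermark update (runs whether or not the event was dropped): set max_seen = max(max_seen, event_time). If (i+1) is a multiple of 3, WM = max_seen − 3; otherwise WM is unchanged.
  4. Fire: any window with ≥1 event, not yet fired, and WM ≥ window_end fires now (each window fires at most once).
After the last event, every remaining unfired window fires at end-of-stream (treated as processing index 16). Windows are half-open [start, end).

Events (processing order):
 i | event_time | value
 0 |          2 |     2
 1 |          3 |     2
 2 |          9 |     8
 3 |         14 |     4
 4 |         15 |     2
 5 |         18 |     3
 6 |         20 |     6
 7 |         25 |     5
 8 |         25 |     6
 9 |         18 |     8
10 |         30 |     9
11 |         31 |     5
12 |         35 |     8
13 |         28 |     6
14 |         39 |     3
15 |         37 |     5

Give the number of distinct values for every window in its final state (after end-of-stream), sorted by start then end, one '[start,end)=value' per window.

i=0 t=2 v=2: → [0,7); WM=−∞
i=1 t=3 v=2: → [0,7); WM=−∞
i=2 t=9 v=8: → [7,14); WM=6
i=3 t=14 v=4: → [14,21); WM=6
i=4 t=15 v=2: → [14,21); WM=6
i=5 t=18 v=3: → [14,21); WM=15; [0,7) fires=1 [7,14) fires=1
i=6 t=20 v=6: → [14,21); WM=15
i=7 t=25 v=5: → [21,28); WM=15
i=8 t=25 v=6: → [21,28); WM=22; [14,21) fires=4
i=9 t=18 v=8: DROP (t<22-1); WM=22
i=10 t=30 v=9: → [28,35); WM=22
i=11 t=31 v=5: → [28,35); WM=28; [21,28) fires=2
i=12 t=35 v=8: → [35,42); WM=28
i=13 t=28 v=6: → [28,35); WM=28
i=14 t=39 v=3: → [35,42); WM=36; [28,35) fires=3
i=15 t=37 v=5: → [35,42); WM=36

[0,7)=1 [7,14)=1 [14,21)=4 [21,28)=2 [28,35)=3 [35,42)=3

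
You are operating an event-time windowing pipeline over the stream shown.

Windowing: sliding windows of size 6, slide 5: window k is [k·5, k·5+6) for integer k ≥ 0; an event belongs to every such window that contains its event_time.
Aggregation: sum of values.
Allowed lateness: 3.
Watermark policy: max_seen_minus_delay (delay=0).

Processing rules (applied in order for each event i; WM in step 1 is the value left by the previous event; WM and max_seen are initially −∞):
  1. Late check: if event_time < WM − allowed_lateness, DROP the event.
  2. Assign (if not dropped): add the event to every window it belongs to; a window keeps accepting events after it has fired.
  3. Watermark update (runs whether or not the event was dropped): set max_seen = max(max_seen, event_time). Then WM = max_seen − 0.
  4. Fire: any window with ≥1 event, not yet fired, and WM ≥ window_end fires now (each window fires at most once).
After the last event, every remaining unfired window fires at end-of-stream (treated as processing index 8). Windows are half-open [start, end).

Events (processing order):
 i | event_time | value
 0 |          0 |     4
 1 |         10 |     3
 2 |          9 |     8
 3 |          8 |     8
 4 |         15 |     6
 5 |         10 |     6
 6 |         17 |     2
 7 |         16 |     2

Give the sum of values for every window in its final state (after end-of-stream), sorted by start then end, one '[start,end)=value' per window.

[0,6)=4 [5,11)=19 [10,16)=9 [15,21)=10

i=0 t=0 v=4: → [0,6); WM=0
i=1 t=10 v=3: → [10,16),[5,11); WM=10; [0,6) fires=4
i=2 t=9 v=8: → [5,11); WM=10
i=3 t=8 v=8: → [5,11); WM=10
i=4 t=15 v=6: → [15,21),[10,16); WM=15; [5,11) fires=19
i=5 t=10 v=6: DROP (t<15-3); WM=15
i=6 t=17 v=2: → [15,21); WM=17; [10,16) fires=9
i=7 t=16 v=2: → [15,21); WM=17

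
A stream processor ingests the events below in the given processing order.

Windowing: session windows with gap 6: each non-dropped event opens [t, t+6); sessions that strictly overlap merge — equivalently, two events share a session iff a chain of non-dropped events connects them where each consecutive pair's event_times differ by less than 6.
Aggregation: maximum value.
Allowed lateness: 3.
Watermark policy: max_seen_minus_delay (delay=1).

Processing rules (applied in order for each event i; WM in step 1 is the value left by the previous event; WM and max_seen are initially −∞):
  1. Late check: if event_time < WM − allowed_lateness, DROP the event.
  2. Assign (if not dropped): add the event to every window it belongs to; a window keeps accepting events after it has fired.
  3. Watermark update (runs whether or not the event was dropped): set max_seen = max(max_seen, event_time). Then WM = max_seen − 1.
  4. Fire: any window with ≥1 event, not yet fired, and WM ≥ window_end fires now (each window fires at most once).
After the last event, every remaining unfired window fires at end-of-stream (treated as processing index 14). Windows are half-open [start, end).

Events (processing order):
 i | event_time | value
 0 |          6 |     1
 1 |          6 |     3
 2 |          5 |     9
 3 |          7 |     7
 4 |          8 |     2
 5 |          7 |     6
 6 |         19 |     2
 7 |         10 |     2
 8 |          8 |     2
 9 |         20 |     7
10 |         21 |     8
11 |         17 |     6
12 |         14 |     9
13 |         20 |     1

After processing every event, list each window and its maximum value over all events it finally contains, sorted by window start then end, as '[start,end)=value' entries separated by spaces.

[5,14)=9 [17,27)=8

i=0 t=6 v=1: → [6,12); WM=5
i=1 t=6 v=3: → [6,12); WM=5
i=2 t=5 v=9: → [5,12); WM=5
i=3 t=7 v=7: → [5,13); WM=6
i=4 t=8 v=2: → [5,14); WM=7
i=5 t=7 v=6: → [5,14); WM=7
i=6 t=19 v=2: → [19,25); WM=18
i=7 t=10 v=2: DROP (t<18-3); WM=18
i=8 t=8 v=2: DROP (t<18-3); WM=18
i=9 t=20 v=7: → [19,26); WM=19
i=10 t=21 v=8: → [19,27); WM=20
i=11 t=17 v=6: → [17,27); WM=20
i=12 t=14 v=9: DROP (t<20-3); WM=20
i=13 t=20 v=1: → [17,27); WM=20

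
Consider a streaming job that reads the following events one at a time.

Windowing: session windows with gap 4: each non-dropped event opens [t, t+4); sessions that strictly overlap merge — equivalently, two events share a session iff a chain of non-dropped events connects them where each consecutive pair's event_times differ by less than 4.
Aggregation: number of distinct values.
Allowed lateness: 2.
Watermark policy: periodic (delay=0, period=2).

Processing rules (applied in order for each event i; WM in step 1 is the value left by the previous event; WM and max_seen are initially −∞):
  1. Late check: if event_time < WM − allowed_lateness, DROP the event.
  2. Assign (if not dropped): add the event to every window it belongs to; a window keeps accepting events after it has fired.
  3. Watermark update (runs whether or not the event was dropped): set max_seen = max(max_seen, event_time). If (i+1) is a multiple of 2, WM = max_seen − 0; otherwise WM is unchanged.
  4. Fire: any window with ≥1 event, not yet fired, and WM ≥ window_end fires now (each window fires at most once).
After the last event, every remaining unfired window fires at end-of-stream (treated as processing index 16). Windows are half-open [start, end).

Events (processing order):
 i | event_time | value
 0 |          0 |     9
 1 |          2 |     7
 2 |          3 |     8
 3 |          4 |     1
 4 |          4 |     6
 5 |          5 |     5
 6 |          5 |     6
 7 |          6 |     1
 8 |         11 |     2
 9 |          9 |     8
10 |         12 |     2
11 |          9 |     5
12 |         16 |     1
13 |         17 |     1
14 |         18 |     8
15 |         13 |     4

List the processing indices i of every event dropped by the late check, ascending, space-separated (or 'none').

i=0 t=0 v=9: → [0,4); WM=−∞
i=1 t=2 v=7: → [0,6); WM=2
i=2 t=3 v=8: → [0,7); WM=2
i=3 t=4 v=1: → [0,8); WM=4
i=4 t=4 v=6: → [0,8); WM=4
i=5 t=5 v=5: → [0,9); WM=5
i=6 t=5 v=6: → [0,9); WM=5
i=7 t=6 v=1: → [0,10); WM=6
i=8 t=11 v=2: → [11,15); WM=6
i=9 t=9 v=8: → [0,15); WM=11
i=10 t=12 v=2: → [0,16); WM=11
i=11 t=9 v=5: → [0,16); WM=12
i=12 t=16 v=1: → [16,20); WM=12
i=13 t=17 v=1: → [16,21); WM=17
i=14 t=18 v=8: → [16,22); WM=17
i=15 t=13 v=4: DROP (t<17-2); WM=18

15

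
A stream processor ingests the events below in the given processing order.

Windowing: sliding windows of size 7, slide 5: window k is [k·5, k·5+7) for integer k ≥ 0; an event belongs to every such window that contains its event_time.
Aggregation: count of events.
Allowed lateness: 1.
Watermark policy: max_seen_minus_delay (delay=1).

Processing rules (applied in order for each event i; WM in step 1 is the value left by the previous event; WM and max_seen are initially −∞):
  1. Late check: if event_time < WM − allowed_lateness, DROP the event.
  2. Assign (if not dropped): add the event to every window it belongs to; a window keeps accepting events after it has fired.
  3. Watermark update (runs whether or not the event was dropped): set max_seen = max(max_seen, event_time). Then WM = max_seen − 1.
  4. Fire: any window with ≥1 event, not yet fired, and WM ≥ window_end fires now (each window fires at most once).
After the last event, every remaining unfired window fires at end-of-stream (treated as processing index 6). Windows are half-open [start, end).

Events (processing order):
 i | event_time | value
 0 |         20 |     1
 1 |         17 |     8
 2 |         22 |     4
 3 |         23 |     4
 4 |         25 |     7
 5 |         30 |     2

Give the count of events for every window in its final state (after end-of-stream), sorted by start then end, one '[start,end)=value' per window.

i=0 t=20 v=1: → [20,27),[15,22); WM=19
i=1 t=17 v=8: DROP (t<19-1); WM=19
i=2 t=22 v=4: → [20,27); WM=21
i=3 t=23 v=4: → [20,27); WM=22; [15,22) fires=1
i=4 t=25 v=7: → [25,32),[20,27); WM=24
i=5 t=30 v=2: → [30,37),[25,32); WM=29; [20,27) fires=4

[15,22)=1 [20,27)=4 [25,32)=2 [30,37)=1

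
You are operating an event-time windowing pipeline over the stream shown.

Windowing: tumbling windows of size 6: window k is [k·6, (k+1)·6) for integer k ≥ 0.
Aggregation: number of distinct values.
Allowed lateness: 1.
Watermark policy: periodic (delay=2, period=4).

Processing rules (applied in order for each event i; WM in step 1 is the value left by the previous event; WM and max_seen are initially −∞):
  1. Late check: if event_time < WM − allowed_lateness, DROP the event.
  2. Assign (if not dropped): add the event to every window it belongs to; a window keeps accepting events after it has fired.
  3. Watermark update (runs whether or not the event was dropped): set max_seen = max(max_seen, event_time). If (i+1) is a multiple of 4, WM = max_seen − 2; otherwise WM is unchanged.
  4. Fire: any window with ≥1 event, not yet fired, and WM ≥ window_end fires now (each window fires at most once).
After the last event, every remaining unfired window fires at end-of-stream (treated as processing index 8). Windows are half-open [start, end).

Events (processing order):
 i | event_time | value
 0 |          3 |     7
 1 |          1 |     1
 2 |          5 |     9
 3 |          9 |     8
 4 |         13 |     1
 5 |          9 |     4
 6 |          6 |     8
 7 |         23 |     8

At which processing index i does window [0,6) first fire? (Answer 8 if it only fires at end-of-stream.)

3

i=0 t=3 v=7: → [0,6); WM=−∞
i=1 t=1 v=1: → [0,6); WM=−∞
i=2 t=5 v=9: → [0,6); WM=−∞
i=3 t=9 v=8: → [6,12); WM=7; [0,6) fires=3
i=4 t=13 v=1: → [12,18); WM=7
i=5 t=9 v=4: → [6,12); WM=7
i=6 t=6 v=8: → [6,12); WM=7
i=7 t=23 v=8: → [18,24); WM=21; [6,12) fires=2 [12,18) fires=1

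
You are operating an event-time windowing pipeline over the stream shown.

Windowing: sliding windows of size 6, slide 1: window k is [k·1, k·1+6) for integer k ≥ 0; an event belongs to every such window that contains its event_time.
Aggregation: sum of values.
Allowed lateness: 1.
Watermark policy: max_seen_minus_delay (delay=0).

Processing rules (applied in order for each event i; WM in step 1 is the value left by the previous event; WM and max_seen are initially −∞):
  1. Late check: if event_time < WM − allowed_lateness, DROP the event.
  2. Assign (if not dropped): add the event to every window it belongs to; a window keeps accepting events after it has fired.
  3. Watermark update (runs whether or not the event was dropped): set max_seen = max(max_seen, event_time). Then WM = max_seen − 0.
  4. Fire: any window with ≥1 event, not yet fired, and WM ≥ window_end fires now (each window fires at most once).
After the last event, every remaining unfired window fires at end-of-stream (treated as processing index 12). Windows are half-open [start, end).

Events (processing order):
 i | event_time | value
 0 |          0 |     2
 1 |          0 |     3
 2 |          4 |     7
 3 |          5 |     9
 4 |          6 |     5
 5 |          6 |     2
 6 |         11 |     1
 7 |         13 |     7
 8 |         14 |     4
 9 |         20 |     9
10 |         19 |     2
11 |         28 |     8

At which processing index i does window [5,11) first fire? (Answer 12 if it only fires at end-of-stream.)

i=0 t=0 v=2: → [0,6); WM=0
i=1 t=0 v=3: → [0,6); WM=0
i=2 t=4 v=7: → [4,10),[3,9),[2,8),[1,7),[0,6); WM=4
i=3 t=5 v=9: → [5,11),[4,10),[3,9),[2,8),[1,7),[0,6); WM=5
i=4 t=6 v=5: → [6,12),[5,11),[4,10),[3,9),[2,8),[1,7); WM=6; [0,6) fires=21
i=5 t=6 v=2: → [6,12),[5,11),[4,10),[3,9),[2,8),[1,7); WM=6
i=6 t=11 v=1: → [11,17),[10,16),[9,15),[8,14),[7,13),[6,12); WM=11; [1,7) fires=23 [2,8) fires=23 [3,9) fires=23 [4,10) fires=23 [5,11) fires=16
i=7 t=13 v=7: → [13,19),[12,18),[11,17),[10,16),[9,15),[8,14); WM=13; [6,12) fires=8 [7,13) fires=1
i=8 t=14 v=4: → [14,20),[13,19),[12,18),[11,17),[10,16),[9,15); WM=14; [8,14) fires=8
i=9 t=20 v=9: → [20,26),[19,25),[18,24),[17,23),[16,22),[15,21); WM=20; [9,15) fires=12 [10,16) fires=12 [11,17) fires=12 [12,18) fires=11 [13,19) fires=11 [14,20) fires=4
i=10 t=19 v=2: → [19,25),[18,24),[17,23),[16,22),[15,21),[14,20); WM=20
i=11 t=28 v=8: → [28,34),[27,33),[26,32),[25,31),[24,30),[23,29); WM=28; [15,21) fires=11 [16,22) fires=11 [17,23) fires=11 [18,24) fires=11 [19,25) fires=11 [20,26) fires=9

6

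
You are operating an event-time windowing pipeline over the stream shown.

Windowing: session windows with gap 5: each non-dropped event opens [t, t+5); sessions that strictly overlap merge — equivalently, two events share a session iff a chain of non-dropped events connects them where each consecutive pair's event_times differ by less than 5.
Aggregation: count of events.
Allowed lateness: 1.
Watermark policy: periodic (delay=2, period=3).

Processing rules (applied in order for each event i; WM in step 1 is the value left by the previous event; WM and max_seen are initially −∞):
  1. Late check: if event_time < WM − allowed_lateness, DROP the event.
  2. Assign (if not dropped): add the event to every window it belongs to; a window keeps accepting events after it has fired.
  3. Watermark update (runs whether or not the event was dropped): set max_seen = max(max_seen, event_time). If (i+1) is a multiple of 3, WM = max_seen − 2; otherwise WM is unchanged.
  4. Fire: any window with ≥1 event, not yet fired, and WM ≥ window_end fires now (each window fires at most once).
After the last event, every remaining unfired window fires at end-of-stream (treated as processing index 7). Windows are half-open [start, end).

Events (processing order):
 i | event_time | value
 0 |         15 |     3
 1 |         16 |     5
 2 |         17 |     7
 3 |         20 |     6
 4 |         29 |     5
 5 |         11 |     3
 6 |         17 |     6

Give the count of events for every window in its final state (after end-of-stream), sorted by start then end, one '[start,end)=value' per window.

i=0 t=15 v=3: → [15,20); WM=−∞
i=1 t=16 v=5: → [15,21); WM=−∞
i=2 t=17 v=7: → [15,22); WM=15
i=3 t=20 v=6: → [15,25); WM=15
i=4 t=29 v=5: → [29,34); WM=15
i=5 t=11 v=3: DROP (t<15-1); WM=27
i=6 t=17 v=6: DROP (t<27-1); WM=27

[15,25)=4 [29,34)=1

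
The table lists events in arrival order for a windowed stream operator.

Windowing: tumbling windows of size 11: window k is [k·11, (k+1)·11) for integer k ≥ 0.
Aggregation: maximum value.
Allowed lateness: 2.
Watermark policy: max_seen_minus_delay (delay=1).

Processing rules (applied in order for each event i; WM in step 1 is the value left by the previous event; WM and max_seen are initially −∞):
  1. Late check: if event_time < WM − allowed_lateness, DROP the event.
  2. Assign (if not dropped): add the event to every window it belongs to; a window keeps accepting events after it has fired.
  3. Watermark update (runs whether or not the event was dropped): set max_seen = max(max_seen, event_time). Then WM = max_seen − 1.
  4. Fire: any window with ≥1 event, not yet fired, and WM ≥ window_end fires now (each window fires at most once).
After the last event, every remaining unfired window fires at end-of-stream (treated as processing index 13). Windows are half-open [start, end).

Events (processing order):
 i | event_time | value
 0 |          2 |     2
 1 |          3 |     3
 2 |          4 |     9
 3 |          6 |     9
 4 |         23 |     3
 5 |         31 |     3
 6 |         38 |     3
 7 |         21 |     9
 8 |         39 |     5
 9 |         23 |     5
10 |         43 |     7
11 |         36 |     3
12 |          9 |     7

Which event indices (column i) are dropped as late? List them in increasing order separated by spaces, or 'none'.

i=0 t=2 v=2: → [0,11); WM=1
i=1 t=3 v=3: → [0,11); WM=2
i=2 t=4 v=9: → [0,11); WM=3
i=3 t=6 v=9: → [0,11); WM=5
i=4 t=23 v=3: → [22,33); WM=22; [0,11) fires=9
i=5 t=31 v=3: → [22,33); WM=30
i=6 t=38 v=3: → [33,44); WM=37; [22,33) fires=3
i=7 t=21 v=9: DROP (t<37-2); WM=37
i=8 t=39 v=5: → [33,44); WM=38
i=9 t=23 v=5: DROP (t<38-2); WM=38
i=10 t=43 v=7: → [33,44); WM=42
i=11 t=36 v=3: DROP (t<42-2); WM=42
i=12 t=9 v=7: DROP (t<42-2); WM=42

7 9 11 12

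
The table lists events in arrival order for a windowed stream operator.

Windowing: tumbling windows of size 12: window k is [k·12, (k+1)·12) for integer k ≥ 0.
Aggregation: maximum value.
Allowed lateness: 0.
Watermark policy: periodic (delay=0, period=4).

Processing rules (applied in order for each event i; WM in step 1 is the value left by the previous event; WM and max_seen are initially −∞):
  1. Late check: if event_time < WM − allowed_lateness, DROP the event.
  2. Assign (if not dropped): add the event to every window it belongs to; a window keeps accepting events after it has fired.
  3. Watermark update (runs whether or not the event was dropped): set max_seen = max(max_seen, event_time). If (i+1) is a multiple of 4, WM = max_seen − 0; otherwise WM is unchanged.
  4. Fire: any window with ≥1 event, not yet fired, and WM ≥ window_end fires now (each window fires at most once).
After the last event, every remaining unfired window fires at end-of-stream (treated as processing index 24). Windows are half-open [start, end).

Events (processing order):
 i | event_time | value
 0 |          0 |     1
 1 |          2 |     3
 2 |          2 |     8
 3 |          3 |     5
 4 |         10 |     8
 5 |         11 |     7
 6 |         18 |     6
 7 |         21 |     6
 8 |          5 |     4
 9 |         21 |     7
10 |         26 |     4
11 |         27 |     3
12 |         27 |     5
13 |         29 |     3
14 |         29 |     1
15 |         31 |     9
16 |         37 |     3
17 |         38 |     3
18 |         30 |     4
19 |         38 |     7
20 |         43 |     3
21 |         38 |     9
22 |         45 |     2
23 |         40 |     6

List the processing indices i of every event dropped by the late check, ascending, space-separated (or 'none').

8 18

i=0 t=0 v=1: → [0,12); WM=−∞
i=1 t=2 v=3: → [0,12); WM=−∞
i=2 t=2 v=8: → [0,12); WM=−∞
i=3 t=3 v=5: → [0,12); WM=3
i=4 t=10 v=8: → [0,12); WM=3
i=5 t=11 v=7: → [0,12); WM=3
i=6 t=18 v=6: → [12,24); WM=3
i=7 t=21 v=6: → [12,24); WM=21; [0,12) fires=8
i=8 t=5 v=4: DROP (t<21-0); WM=21
i=9 t=21 v=7: → [12,24); WM=21
i=10 t=26 v=4: → [24,36); WM=21
i=11 t=27 v=3: → [24,36); WM=27; [12,24) fires=7
i=12 t=27 v=5: → [24,36); WM=27
i=13 t=29 v=3: → [24,36); WM=27
i=14 t=29 v=1: → [24,36); WM=27
i=15 t=31 v=9: → [24,36); WM=31
i=16 t=37 v=3: → [36,48); WM=31
i=17 t=38 v=3: → [36,48); WM=31
i=18 t=30 v=4: DROP (t<31-0); WM=31
i=19 t=38 v=7: → [36,48); WM=38; [24,36) fires=9
i=20 t=43 v=3: → [36,48); WM=38
i=21 t=38 v=9: → [36,48); WM=38
i=22 t=45 v=2: → [36,48); WM=38
i=23 t=40 v=6: → [36,48); WM=45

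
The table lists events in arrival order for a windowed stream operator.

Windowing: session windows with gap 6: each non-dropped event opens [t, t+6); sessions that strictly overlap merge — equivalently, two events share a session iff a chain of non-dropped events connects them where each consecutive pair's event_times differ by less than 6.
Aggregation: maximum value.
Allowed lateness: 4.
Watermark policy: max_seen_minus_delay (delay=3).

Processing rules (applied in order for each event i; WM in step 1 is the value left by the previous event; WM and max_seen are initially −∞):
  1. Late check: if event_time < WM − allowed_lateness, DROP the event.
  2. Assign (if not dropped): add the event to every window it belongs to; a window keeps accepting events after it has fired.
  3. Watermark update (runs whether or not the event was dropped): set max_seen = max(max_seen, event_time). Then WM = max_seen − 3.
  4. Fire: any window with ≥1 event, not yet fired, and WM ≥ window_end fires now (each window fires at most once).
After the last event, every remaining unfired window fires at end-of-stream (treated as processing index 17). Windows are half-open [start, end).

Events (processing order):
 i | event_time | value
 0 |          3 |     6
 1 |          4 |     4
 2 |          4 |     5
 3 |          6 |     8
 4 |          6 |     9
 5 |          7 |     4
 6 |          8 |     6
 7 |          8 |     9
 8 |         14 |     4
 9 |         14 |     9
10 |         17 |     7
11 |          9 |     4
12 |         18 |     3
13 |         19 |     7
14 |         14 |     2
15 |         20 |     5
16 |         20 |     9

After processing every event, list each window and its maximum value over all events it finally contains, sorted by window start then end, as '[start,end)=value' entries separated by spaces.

[3,14)=9 [14,26)=9

i=0 t=3 v=6: → [3,9); WM=0
i=1 t=4 v=4: → [3,10); WM=1
i=2 t=4 v=5: → [3,10); WM=1
i=3 t=6 v=8: → [3,12); WM=3
i=4 t=6 v=9: → [3,12); WM=3
i=5 t=7 v=4: → [3,13); WM=4
i=6 t=8 v=6: → [3,14); WM=5
i=7 t=8 v=9: → [3,14); WM=5
i=8 t=14 v=4: → [14,20); WM=11
i=9 t=14 v=9: → [14,20); WM=11
i=10 t=17 v=7: → [14,23); WM=14
i=11 t=9 v=4: DROP (t<14-4); WM=14
i=12 t=18 v=3: → [14,24); WM=15
i=13 t=19 v=7: → [14,25); WM=16
i=14 t=14 v=2: → [14,25); WM=16
i=15 t=20 v=5: → [14,26); WM=17
i=16 t=20 v=9: → [14,26); WM=17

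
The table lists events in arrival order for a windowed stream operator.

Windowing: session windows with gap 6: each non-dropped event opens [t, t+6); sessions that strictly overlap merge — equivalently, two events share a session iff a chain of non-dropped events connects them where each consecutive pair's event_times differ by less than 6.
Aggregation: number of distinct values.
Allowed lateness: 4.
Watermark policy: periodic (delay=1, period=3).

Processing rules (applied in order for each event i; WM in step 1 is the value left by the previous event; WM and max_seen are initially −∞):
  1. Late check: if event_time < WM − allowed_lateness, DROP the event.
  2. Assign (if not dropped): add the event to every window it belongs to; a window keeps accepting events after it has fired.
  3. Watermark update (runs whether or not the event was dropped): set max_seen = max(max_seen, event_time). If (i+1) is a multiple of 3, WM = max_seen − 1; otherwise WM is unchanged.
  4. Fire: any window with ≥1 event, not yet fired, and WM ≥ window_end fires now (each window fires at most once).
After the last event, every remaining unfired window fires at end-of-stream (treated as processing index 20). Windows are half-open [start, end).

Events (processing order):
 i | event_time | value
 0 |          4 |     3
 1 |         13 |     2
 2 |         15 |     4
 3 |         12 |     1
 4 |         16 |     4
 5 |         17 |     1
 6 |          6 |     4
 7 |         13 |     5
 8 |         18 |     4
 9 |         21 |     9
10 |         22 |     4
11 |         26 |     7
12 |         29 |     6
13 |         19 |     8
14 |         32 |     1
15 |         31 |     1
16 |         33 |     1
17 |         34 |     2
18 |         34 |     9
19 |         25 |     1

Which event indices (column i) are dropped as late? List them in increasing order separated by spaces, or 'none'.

i=0 t=4 v=3: → [4,10); WM=−∞
i=1 t=13 v=2: → [13,19); WM=−∞
i=2 t=15 v=4: → [13,21); WM=14
i=3 t=12 v=1: → [12,21); WM=14
i=4 t=16 v=4: → [12,22); WM=14
i=5 t=17 v=1: → [12,23); WM=16
i=6 t=6 v=4: DROP (t<16-4); WM=16
i=7 t=13 v=5: → [12,23); WM=16
i=8 t=18 v=4: → [12,24); WM=17
i=9 t=21 v=9: → [12,27); WM=17
i=10 t=22 v=4: → [12,28); WM=17
i=11 t=26 v=7: → [12,32); WM=25
i=12 t=29 v=6: → [12,35); WM=25
i=13 t=19 v=8: DROP (t<25-4); WM=25
i=14 t=32 v=1: → [12,38); WM=31
i=15 t=31 v=1: → [12,38); WM=31
i=16 t=33 v=1: → [12,39); WM=31
i=17 t=34 v=2: → [12,40); WM=33
i=18 t=34 v=9: → [12,40); WM=33
i=19 t=25 v=1: DROP (t<33-4); WM=33

6 13 19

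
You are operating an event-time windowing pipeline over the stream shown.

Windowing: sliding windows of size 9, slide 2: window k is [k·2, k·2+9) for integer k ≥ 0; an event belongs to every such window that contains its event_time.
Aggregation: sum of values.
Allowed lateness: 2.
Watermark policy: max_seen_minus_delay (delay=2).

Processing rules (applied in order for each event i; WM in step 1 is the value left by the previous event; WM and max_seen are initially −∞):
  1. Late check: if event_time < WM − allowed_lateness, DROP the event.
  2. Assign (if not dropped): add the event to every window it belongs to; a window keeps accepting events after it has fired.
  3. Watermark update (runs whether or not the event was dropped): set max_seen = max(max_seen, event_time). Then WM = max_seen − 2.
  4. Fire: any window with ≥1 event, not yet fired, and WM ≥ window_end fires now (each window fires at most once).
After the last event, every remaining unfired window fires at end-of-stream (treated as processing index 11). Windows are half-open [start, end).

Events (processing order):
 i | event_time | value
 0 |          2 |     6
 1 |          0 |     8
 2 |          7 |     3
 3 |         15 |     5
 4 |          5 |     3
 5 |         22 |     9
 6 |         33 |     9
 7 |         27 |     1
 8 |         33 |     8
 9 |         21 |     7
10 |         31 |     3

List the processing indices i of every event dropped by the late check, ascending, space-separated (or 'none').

4 7 9

i=0 t=2 v=6: → [2,11),[0,9); WM=0
i=1 t=0 v=8: → [0,9); WM=0
i=2 t=7 v=3: → [6,15),[4,13),[2,11),[0,9); WM=5
i=3 t=15 v=5: → [14,23),[12,21),[10,19),[8,17); WM=13; [0,9) fires=17 [2,11) fires=9 [4,13) fires=3
i=4 t=5 v=3: DROP (t<13-2); WM=13
i=5 t=22 v=9: → [22,31),[20,29),[18,27),[16,25),[14,23); WM=20; [6,15) fires=3 [8,17) fires=5 [10,19) fires=5
i=6 t=33 v=9: → [32,41),[30,39),[28,37),[26,35); WM=31; [12,21) fires=5 [14,23) fires=14 [16,25) fires=9 [18,27) fires=9 [20,29) fires=9 [22,31) fires=9
i=7 t=27 v=1: DROP (t<31-2); WM=31
i=8 t=33 v=8: → [32,41),[30,39),[28,37),[26,35); WM=31
i=9 t=21 v=7: DROP (t<31-2); WM=31
i=10 t=31 v=3: → [30,39),[28,37),[26,35),[24,33); WM=31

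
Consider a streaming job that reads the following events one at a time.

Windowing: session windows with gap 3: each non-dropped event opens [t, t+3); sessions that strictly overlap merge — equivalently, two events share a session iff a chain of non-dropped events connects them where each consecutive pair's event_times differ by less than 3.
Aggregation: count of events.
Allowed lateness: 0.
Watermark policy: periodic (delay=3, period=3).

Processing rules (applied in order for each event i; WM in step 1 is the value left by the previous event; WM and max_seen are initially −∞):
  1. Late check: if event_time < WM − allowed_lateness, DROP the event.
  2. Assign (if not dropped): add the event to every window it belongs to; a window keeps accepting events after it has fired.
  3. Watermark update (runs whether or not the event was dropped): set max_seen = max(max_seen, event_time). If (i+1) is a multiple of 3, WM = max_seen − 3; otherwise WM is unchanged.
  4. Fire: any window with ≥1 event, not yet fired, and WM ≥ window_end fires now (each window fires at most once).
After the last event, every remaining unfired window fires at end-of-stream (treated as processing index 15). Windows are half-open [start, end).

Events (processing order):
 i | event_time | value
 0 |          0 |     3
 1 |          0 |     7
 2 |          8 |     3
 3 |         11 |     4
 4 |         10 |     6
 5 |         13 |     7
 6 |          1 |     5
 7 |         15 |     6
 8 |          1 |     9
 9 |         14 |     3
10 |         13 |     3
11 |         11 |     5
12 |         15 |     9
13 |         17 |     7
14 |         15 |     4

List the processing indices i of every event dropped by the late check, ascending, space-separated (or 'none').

6 8 11

i=0 t=0 v=3: → [0,3); WM=−∞
i=1 t=0 v=7: → [0,3); WM=−∞
i=2 t=8 v=3: → [8,11); WM=5
i=3 t=11 v=4: → [11,14); WM=5
i=4 t=10 v=6: → [8,14); WM=5
i=5 t=13 v=7: → [8,16); WM=10
i=6 t=1 v=5: DROP (t<10-0); WM=10
i=7 t=15 v=6: → [8,18); WM=10
i=8 t=1 v=9: DROP (t<10-0); WM=12
i=9 t=14 v=3: → [8,18); WM=12
i=10 t=13 v=3: → [8,18); WM=12
i=11 t=11 v=5: DROP (t<12-0); WM=12
i=12 t=15 v=9: → [8,18); WM=12
i=13 t=17 v=7: → [8,20); WM=12
i=14 t=15 v=4: → [8,20); WM=14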